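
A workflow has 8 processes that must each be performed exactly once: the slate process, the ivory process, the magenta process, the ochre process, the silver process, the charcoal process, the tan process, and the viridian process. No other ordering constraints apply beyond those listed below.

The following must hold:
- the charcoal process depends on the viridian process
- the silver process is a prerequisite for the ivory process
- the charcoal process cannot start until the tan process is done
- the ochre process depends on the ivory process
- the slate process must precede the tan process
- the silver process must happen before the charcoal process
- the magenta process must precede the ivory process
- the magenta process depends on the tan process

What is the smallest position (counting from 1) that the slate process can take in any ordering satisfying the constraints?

Nothing is required before the slate process; it can be the very first process.

1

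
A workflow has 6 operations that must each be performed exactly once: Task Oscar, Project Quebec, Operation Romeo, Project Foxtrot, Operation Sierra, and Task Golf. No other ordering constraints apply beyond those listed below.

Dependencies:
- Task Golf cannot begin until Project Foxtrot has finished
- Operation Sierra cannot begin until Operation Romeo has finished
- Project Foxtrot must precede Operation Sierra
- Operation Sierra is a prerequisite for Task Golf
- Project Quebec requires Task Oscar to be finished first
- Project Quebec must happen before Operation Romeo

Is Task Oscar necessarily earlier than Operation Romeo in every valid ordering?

Yes

There is a constraint chain Task Oscar → Project Quebec → Operation Romeo.
So Task Oscar must precede Operation Romeo in any valid ordering.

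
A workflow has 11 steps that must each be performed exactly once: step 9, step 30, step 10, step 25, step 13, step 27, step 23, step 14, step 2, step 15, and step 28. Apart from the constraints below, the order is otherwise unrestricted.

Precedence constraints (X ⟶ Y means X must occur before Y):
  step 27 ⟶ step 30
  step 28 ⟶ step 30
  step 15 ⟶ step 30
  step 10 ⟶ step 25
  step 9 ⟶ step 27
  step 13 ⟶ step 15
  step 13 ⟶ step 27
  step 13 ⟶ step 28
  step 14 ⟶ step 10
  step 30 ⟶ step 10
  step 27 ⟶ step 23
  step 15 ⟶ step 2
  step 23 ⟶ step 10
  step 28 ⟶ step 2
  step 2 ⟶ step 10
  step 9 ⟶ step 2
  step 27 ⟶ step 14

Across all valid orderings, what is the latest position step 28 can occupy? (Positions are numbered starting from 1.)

7

Following every chain forward from step 28, the steps that must come later are step 30, step 10, step 25, step 2 — 4 of them.
So at least 4 steps follow step 28, putting step 28 no later than position 7. That position is achievable by scheduling everything else first.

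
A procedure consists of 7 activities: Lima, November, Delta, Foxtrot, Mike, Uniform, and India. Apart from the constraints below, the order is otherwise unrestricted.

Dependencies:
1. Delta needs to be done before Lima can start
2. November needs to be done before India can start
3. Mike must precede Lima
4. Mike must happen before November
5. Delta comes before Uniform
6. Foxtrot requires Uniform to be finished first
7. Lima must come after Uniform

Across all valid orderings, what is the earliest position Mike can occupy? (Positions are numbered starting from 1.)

Mike has no prerequisites at all, so it can go in position 1.

1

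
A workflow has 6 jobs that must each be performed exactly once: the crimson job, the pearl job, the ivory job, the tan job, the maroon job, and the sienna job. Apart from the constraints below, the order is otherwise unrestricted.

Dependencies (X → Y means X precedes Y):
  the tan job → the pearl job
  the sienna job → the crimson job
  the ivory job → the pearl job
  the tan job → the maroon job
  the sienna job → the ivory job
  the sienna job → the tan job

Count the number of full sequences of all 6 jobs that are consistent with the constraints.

Only the sienna job has no prerequisites, so it must go first.
Enumerating by repeatedly choosing an available job (one whose prerequisites are all placed) gives 25 distinct complete orderings.

25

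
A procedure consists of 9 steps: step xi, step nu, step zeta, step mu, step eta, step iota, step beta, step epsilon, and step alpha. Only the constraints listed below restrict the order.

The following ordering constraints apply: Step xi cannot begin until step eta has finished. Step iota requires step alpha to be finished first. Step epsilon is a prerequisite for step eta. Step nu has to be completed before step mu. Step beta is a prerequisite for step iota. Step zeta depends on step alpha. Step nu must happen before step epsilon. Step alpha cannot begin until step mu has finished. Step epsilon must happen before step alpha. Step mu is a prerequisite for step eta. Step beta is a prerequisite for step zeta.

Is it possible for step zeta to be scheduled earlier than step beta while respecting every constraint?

No

Following step beta → step zeta, step beta must precede step zeta in every valid ordering.
Hence step zeta can never be scheduled before step beta.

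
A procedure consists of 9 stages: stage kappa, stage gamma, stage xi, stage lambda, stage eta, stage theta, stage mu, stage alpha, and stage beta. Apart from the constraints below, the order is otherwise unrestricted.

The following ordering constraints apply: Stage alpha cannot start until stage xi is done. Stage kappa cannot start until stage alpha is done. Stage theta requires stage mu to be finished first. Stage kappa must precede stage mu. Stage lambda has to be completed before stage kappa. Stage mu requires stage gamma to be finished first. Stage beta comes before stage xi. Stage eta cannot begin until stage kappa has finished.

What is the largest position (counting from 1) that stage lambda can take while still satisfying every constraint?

Following every chain forward from stage lambda, the stages that must come later are stage kappa, stage eta, stage theta, stage mu — 4 of them.
With 4 mandatory successors out of 9 stages total, the latest slot for stage lambda is 9−4 = 5, and it's reachable by doing all non-successors before stage lambda.

5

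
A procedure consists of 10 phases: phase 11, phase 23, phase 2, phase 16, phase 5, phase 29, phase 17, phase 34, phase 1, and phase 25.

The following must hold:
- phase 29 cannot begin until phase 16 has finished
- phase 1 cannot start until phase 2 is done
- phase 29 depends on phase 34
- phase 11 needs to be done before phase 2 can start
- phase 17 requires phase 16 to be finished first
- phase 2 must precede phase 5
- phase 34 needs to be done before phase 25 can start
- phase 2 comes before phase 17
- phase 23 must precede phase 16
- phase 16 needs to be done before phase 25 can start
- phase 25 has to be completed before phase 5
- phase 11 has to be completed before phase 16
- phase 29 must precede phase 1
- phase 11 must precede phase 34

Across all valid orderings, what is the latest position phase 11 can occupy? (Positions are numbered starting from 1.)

The phases that are forced after phase 11, directly or by a chain of constraints, are phase 2, phase 16, phase 5, phase 29, phase 17, phase 34, phase 1, phase 25. That's 8 phases.
So at least 8 phases follow phase 11, putting phase 11 no later than position 2. That position is achievable by scheduling everything else first.

2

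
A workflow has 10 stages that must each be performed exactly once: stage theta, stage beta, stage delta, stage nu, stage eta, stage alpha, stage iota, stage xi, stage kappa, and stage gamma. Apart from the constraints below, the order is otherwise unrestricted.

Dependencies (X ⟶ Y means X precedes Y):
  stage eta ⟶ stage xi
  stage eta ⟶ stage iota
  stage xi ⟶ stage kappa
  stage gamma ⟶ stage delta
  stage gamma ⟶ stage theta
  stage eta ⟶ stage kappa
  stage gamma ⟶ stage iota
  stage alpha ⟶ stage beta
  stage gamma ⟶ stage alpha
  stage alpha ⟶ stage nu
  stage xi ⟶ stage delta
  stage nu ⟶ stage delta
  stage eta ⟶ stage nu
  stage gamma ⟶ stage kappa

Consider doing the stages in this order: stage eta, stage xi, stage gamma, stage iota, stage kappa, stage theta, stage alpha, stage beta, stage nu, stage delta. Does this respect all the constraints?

Yes

Every stated constraint is respected: stage xi sits at position 2, ahead of stage delta at position 10, and each of the other listed pairs likewise has the predecessor earlier in the sequence.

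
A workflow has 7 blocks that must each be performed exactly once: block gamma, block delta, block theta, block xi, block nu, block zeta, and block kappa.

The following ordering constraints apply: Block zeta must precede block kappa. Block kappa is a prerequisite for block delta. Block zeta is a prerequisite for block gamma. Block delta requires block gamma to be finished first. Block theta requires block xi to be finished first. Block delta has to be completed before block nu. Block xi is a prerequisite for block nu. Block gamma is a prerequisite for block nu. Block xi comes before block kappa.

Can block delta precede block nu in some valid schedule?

Block delta is actually forced before block nu by the constraints, so certainly some valid ordering has block delta first.

Yes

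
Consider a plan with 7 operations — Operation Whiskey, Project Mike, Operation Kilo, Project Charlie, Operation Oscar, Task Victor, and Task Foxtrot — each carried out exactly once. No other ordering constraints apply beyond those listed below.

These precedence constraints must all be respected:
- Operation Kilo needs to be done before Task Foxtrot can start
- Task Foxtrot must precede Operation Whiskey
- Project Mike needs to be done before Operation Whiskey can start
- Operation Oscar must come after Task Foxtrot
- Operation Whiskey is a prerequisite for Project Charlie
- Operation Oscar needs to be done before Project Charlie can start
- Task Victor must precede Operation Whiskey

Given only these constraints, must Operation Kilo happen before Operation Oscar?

There is a constraint chain Operation Kilo → Task Foxtrot → Operation Oscar.
So Operation Kilo must precede Operation Oscar in any valid ordering.

Yes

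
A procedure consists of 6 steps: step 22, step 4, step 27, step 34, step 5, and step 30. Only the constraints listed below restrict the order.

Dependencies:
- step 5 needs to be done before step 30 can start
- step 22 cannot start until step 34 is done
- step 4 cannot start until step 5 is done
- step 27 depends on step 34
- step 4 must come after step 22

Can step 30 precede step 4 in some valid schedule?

Yes

No chain of constraints runs from step 4 to step 30, so step 4 is not required to come first.
So a valid ordering placing step 30 earlier than step 4 exists.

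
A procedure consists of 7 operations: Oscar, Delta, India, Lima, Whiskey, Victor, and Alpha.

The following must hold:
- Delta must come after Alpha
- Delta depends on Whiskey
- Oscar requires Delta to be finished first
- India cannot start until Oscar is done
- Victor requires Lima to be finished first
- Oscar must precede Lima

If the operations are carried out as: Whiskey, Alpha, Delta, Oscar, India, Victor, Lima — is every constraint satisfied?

No

In the proposed order, Victor appears before Lima.
That contradicts the constraint that Lima must precede Victor.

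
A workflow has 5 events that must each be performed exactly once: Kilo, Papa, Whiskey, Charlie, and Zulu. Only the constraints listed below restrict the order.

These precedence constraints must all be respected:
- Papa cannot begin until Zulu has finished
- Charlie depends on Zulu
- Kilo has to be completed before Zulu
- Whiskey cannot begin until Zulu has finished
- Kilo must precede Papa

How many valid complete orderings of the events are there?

Only Kilo has no prerequisites, so it must go first.
Systematically extending each partial ordering one event at a time and counting, there are 6 complete orderings.

6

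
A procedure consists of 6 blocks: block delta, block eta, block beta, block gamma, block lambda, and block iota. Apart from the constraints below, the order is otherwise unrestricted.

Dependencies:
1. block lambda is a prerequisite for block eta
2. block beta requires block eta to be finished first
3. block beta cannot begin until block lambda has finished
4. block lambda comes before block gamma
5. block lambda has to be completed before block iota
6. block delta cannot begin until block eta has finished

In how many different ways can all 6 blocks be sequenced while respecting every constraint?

40

Only block lambda has no prerequisites, so it must go first.
Counting all ways to extend the partial order to a total order gives 40.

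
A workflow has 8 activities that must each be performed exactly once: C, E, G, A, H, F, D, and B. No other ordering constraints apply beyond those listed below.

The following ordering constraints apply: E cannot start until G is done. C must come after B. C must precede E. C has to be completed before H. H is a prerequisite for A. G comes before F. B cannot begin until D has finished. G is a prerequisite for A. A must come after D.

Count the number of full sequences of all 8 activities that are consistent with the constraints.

The activities with no prerequisites are G, D; any of them can be placed first.
Enumerating by repeatedly choosing an available activity (one whose prerequisites are all placed) gives 72 distinct complete orderings.

72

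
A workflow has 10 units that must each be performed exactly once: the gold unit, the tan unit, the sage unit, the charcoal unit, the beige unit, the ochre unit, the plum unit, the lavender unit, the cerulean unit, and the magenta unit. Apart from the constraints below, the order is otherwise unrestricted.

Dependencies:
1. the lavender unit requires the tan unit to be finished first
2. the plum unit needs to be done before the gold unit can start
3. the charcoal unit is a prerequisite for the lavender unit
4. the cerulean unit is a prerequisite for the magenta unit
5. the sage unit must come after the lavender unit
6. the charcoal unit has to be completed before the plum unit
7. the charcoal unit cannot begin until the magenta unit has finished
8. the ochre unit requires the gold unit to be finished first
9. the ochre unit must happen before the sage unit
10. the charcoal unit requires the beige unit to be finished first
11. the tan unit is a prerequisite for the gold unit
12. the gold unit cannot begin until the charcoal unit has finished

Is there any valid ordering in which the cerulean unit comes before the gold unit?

The constraints force the cerulean unit before the gold unit, so yes — every valid ordering has the cerulean unit earlier.

Yes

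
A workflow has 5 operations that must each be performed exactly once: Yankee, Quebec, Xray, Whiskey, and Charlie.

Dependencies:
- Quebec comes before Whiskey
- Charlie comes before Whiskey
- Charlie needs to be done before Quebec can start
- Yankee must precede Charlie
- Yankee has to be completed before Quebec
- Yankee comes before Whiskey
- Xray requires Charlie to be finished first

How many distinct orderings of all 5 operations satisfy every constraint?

3

Yankee is the only operation with nothing required before it, so every ordering starts there.
Systematically extending each partial ordering one operation at a time and counting, there are 3 complete orderings.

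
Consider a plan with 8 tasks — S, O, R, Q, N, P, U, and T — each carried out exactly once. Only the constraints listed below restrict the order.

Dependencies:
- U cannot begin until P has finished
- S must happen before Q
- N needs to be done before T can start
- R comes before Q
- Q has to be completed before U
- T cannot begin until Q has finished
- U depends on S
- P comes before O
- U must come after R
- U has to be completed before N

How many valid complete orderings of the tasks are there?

3 tasks have no prerequisites (S, R, P), so any of them could come first.
Enumerating by repeatedly choosing an available task (one whose prerequisites are all placed) gives 44 distinct complete orderings.

44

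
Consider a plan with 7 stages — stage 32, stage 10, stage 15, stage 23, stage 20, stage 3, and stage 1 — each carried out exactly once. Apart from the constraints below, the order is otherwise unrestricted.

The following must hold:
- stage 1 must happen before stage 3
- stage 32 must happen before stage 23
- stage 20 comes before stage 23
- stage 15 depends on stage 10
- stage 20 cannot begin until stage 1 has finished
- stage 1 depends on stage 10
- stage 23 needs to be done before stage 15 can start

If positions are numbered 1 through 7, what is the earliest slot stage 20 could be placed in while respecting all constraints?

Every stage that must precede stage 20 has to come before it. Tracing all chains that end at stage 20, those stages are: stage 10, stage 1 — 2 in total.
With 2 mandatory predecessors, the earliest stage 20 can sit is position 2+1 = 3, and placing just those 2 first achieves it.

3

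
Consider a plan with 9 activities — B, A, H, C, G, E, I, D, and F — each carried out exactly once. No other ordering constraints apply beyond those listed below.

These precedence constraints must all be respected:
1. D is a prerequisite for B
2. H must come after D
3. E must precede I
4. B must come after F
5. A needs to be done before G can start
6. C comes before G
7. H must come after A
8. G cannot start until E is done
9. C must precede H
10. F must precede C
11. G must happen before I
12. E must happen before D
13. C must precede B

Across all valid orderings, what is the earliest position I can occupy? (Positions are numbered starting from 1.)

6

Every activity that must precede I has to come before it. Tracing all chains that end at I, those activities are: A, C, G, E, F — 5 in total.
With 5 mandatory predecessors, the earliest I can sit is position 5+1 = 6, and placing just those 5 first achieves it.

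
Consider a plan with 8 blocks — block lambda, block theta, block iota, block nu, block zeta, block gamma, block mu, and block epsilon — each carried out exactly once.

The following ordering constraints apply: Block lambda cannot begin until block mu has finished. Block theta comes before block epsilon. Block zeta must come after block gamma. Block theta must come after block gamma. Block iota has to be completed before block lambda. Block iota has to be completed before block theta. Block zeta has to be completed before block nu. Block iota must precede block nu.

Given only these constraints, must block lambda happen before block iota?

The constraints actually force block iota before block lambda (via block iota → block lambda), not the other way around.
So block lambda never precedes block iota.

No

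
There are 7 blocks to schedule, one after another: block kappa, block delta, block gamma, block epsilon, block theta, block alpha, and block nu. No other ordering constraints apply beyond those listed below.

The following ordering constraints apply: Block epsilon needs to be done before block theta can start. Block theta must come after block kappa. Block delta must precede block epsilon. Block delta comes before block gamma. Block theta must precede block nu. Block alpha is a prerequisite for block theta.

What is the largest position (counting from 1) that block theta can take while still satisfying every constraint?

The only block forced after block theta (directly or by a chain) is block nu.
With 1 mandatory successor out of 7 blocks total, the latest slot for block theta is 7−1 = 6, and it's reachable by doing all non-successors before block theta.

6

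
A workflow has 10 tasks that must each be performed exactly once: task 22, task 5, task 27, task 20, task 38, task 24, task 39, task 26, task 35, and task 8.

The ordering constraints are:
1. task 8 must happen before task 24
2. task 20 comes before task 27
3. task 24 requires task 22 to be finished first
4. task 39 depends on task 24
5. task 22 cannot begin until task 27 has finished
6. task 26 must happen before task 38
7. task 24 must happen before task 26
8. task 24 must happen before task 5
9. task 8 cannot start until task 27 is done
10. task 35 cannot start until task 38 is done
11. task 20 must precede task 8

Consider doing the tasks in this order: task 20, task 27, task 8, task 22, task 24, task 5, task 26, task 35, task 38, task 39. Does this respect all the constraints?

No

Here task 38 comes after task 35.
That contradicts the constraint that task 38 must precede task 35.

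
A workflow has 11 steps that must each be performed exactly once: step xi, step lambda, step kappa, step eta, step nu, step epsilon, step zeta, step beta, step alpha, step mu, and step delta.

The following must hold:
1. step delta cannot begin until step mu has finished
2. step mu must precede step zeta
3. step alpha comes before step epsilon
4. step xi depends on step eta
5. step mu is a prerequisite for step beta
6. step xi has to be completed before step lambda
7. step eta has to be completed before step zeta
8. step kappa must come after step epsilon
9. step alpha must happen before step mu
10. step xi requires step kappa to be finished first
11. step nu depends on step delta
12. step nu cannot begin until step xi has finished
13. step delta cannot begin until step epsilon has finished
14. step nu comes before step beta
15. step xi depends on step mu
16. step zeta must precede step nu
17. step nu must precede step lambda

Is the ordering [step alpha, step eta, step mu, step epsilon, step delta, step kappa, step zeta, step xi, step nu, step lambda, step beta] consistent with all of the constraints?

Going through the constraints one by one, each required predecessor appears earlier in the sequence than its dependent — e.g. step mu (position 3) is before step beta (position 11), as required.

Yes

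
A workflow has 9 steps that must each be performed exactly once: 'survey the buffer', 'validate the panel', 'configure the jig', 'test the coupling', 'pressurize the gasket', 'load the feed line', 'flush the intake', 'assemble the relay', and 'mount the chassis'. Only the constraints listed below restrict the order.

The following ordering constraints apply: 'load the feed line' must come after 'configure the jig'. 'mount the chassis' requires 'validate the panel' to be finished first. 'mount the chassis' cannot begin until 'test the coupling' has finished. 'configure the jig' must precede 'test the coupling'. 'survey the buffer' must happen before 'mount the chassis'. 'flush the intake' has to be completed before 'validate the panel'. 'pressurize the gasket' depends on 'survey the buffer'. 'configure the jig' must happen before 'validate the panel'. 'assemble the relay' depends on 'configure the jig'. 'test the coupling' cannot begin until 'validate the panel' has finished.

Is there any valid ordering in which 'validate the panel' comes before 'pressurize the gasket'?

Nothing in the constraints forces 'pressurize the gasket' before 'validate the panel' — there is no chain from 'pressurize the gasket' to 'validate the panel'.
So a valid ordering placing 'validate the panel' earlier than 'pressurize the gasket' exists.

Yes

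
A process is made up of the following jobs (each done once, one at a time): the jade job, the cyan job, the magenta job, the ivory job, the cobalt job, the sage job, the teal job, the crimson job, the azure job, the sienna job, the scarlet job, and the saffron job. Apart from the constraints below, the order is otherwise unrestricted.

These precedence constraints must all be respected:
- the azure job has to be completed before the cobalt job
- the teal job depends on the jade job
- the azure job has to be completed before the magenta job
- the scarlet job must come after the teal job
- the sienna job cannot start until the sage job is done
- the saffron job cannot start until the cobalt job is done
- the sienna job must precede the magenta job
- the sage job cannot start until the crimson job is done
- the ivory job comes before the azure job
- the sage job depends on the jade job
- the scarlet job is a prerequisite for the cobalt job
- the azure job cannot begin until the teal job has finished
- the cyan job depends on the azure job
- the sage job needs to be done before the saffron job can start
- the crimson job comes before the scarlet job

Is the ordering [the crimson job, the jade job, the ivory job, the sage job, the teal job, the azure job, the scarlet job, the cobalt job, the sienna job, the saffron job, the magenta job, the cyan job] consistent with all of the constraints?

Going through the constraints one by one, each required predecessor appears earlier in the sequence than its dependent — e.g. the crimson job (position 1) is before the scarlet job (position 7), as required.

Yes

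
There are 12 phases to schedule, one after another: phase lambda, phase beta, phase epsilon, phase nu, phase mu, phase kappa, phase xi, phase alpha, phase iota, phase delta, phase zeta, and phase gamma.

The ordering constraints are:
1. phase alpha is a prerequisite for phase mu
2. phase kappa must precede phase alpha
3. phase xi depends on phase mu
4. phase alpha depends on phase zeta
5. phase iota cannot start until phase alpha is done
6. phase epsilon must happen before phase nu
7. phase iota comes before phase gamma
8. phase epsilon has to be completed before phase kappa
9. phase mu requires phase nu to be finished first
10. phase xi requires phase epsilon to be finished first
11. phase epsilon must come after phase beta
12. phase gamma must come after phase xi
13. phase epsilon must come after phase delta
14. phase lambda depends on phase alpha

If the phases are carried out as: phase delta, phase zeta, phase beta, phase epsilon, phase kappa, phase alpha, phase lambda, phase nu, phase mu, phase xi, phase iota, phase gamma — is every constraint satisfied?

Yes

Every stated constraint is respected: phase epsilon sits at position 4, ahead of phase xi at position 10, and each of the other listed pairs likewise has the predecessor earlier in the sequence.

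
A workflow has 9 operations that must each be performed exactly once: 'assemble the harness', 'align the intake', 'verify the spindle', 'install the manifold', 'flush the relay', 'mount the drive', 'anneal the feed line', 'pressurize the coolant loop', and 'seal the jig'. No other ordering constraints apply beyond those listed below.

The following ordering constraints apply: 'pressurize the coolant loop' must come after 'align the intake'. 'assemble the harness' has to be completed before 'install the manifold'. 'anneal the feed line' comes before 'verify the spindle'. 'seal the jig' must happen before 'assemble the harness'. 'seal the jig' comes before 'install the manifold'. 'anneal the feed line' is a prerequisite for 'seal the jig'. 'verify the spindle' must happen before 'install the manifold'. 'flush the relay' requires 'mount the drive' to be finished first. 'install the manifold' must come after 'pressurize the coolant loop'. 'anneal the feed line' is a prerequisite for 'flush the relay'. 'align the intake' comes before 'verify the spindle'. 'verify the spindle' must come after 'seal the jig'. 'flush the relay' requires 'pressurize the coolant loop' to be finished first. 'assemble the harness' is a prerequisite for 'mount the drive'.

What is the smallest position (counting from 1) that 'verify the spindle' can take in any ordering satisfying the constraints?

Working backwards through the constraints from 'verify the spindle', its full set of required predecessors is 'align the intake', 'anneal the feed line', 'seal the jig' — 3 of them.
So at minimum 3 operations come before 'verify the spindle', putting 'verify the spindle' no earlier than position 4. That position is achievable by scheduling exactly those predecessors first.

4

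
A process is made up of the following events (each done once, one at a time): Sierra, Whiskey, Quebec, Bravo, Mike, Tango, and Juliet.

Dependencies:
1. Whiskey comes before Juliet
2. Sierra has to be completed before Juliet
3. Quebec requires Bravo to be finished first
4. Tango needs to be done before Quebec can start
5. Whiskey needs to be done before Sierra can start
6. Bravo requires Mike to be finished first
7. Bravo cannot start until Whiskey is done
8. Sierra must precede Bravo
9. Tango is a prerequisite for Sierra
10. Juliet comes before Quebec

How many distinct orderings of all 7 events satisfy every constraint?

18

The events with no prerequisites are Whiskey, Mike, Tango; any of them can be placed first.
Systematically extending each partial ordering one event at a time and counting, there are 18 complete orderings.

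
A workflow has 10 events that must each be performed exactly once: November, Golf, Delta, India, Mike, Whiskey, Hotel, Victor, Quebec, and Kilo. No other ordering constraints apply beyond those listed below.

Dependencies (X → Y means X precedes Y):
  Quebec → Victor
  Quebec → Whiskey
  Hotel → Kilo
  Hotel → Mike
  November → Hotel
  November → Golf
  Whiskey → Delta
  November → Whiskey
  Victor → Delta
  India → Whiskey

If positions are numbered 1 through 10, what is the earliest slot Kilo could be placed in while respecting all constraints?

3

Working backwards through the constraints from Kilo, its full set of required predecessors is November, Hotel — 2 of them.
With 2 mandatory predecessors, the earliest Kilo can sit is position 2+1 = 3, and placing just those 2 first achieves it.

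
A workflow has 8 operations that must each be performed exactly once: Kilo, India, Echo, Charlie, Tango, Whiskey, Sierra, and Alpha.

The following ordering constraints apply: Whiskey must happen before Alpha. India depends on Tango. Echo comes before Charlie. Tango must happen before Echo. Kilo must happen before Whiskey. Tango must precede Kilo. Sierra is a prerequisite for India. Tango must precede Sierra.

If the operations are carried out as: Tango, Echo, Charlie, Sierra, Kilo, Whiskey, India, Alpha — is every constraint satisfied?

Checking each listed constraint against this order: for instance, Tango is in position 1 and India in position 7, so that constraint holds — and the remaining constraints check out the same way.

Yes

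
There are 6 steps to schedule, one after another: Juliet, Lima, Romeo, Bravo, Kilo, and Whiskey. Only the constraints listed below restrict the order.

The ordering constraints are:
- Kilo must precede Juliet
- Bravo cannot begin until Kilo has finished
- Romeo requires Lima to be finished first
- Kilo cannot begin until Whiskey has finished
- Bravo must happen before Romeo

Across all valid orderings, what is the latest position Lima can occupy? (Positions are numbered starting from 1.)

The only step forced after Lima (directly or by a chain) is Romeo.
So at least 1 step follows Lima, putting Lima no later than position 5. That position is achievable by scheduling everything else first.

5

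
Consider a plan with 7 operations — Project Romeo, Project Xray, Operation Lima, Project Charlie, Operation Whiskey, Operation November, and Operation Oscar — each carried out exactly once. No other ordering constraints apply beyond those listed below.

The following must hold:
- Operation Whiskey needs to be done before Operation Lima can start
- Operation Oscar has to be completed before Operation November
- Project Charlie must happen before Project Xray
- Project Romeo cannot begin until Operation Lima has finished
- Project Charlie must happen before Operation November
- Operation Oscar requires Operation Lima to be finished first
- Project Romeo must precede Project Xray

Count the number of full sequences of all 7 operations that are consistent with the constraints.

2 operations have no prerequisites (Project Charlie, Operation Whiskey), so any of them could come first.
Systematically extending each partial ordering one operation at a time and counting, there are 28 complete orderings.

28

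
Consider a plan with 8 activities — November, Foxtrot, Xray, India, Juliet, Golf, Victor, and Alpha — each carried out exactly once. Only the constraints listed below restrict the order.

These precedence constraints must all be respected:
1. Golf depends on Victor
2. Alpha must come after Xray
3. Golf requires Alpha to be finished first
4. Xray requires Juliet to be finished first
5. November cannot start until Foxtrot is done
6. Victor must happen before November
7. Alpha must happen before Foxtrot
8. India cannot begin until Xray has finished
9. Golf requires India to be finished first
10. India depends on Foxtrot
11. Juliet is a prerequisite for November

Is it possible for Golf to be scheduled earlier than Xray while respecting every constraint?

No

Following Xray → India → Golf, Xray must precede Golf in every valid ordering.
So no valid ordering can have Golf before Xray.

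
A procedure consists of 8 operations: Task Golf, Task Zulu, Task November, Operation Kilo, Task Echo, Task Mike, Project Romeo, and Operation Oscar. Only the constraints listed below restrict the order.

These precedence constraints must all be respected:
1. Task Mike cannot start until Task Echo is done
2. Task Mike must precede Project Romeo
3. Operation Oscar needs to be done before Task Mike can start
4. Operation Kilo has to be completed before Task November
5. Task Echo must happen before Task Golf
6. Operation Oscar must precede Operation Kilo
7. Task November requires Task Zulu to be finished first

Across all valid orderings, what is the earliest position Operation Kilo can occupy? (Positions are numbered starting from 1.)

2

The only operation forced before Operation Kilo (directly or transitively) is Operation Oscar.
With 1 mandatory predecessor, the earliest Operation Kilo can sit is position 1+1 = 2, and placing just that one first achieves it.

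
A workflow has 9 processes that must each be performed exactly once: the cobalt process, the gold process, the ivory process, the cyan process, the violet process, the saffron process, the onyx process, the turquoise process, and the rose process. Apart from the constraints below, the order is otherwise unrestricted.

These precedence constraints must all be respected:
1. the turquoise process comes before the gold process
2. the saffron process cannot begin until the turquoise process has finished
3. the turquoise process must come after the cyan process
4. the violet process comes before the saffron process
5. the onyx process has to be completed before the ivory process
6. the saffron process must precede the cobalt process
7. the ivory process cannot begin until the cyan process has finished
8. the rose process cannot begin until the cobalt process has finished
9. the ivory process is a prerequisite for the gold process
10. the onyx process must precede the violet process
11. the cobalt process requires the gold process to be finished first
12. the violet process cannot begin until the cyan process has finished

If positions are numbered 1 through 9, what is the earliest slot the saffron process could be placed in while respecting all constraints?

5

Every process that must precede the saffron process has to come before it. Tracing all chains that end at the saffron process, those processes are: the cyan process, the violet process, the onyx process, the turquoise process — 4 in total.
With 4 mandatory predecessors, the earliest the saffron process can sit is position 4+1 = 5, and placing just those 4 first achieves it.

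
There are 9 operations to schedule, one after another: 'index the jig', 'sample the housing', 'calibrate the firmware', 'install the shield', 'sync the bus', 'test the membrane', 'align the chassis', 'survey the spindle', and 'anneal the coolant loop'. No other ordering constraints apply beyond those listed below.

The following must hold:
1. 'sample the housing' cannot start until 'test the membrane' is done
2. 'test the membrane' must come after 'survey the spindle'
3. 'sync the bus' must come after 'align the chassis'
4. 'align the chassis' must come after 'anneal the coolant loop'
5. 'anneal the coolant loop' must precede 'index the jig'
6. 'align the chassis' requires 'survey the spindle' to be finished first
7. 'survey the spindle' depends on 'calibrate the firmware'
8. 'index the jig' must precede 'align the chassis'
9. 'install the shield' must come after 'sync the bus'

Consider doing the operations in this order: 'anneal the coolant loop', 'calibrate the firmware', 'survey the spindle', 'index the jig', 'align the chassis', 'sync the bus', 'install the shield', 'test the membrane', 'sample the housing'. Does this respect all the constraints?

Yes

Going through the constraints one by one, each required predecessor appears earlier in the sequence than its dependent — e.g. 'survey the spindle' (position 3) is before 'test the membrane' (position 8), as required.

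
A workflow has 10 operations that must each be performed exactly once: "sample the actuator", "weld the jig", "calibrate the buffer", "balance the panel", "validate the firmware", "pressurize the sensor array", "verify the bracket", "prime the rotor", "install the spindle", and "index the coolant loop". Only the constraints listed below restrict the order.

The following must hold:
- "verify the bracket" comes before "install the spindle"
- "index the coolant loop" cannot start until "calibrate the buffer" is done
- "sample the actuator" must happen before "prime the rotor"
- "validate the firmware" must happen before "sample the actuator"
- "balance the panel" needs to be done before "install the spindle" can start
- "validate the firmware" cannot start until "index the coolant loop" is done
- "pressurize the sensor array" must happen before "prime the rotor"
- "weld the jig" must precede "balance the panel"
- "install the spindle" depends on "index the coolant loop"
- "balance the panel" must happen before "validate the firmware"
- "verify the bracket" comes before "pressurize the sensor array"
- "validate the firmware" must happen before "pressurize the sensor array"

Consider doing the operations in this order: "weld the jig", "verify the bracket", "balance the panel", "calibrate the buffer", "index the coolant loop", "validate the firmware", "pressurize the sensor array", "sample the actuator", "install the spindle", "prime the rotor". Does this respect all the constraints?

Every stated constraint is respected: "verify the bracket" sits at position 2, ahead of "install the spindle" at position 9, and each of the other listed pairs likewise has the predecessor earlier in the sequence.

Yes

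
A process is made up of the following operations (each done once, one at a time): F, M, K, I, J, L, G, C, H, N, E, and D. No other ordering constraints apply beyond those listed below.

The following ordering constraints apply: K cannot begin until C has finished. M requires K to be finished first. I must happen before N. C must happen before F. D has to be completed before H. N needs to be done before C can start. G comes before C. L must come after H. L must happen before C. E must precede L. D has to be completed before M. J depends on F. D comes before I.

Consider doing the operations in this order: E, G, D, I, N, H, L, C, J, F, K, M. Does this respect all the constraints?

No

The sequence places J ahead of F.
Since F is required before J, the ordering is invalid.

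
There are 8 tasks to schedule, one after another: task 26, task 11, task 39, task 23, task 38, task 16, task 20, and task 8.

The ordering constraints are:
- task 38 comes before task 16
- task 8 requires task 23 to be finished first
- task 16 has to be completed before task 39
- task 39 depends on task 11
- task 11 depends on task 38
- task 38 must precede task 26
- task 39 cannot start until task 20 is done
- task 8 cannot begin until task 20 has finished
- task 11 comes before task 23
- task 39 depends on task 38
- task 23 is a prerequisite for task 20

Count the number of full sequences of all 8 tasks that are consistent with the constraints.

Only task 38 has no prerequisites, so it must go first.
Enumerating by repeatedly choosing an available task (one whose prerequisites are all placed) gives 63 distinct complete orderings.

63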